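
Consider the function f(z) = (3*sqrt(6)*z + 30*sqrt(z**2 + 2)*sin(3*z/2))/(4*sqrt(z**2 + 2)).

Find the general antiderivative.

F(z) = (3*sqrt(6)*sqrt(z**2 + 2) - 20*cos(3*z/2))/4 + C

Check any antiderivative F(z) by computing F'(z) and comparing it with f(z).
Check: d/dz[(3*sqrt(6)*sqrt(z**2 + 2) - 20*cos(3*z/2))/4] = (3*sqrt(6)*z + 30*sqrt(z**2 + 2)*sin(3*z/2))/(4*sqrt(z**2 + 2)) = f(z).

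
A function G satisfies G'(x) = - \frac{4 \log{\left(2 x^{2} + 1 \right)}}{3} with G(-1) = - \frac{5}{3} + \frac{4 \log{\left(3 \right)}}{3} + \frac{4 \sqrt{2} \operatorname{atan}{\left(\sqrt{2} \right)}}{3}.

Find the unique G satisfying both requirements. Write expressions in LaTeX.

G(x) = - \frac{4 x \log{\left(2 x^{2} + 1 \right)}}{3} + \frac{8 x}{3} - \frac{4 \sqrt{2} \operatorname{atan}{\left(\sqrt{2} x \right)}}{3} + 1

Since d/dx undoes antidifferentiation here, G(x) must give back the stated G'(x).
A general antiderivative is - \frac{4 x \log{\left(2 x^{2} + 1 \right)}}{3} + \frac{8 x}{3} - \frac{4 \sqrt{2} \operatorname{atan}{\left(\sqrt{2} x \right)}}{3} + C.
The condition gives C = - \frac{5}{3} + \frac{4 \log{\left(3 \right)}}{3} + \frac{4 \sqrt{2} \operatorname{atan}{\left(\sqrt{2} \right)}}{3} - (- \frac{8}{3} + \frac{4 \log{\left(3 \right)}}{3} + \frac{4 \sqrt{2} \operatorname{atan}{\left(\sqrt{2} \right)}}{3}) = 1.
So G(x) = - \frac{4 x \log{\left(2 x^{2} + 1 \right)}}{3} + \frac{8 x}{3} - \frac{4 \sqrt{2} \operatorname{atan}{\left(\sqrt{2} x \right)}}{3} + 1.
Check: d/dx[- \frac{4 x \log{\left(2 x^{2} + 1 \right)}}{3} + \frac{8 x}{3} - \frac{4 \sqrt{2} \operatorname{atan}{\left(\sqrt{2} x \right)}}{3} + 1] = - \frac{4 \log{\left(2 x^{2} + 1 \right)}}{3} = G'(x).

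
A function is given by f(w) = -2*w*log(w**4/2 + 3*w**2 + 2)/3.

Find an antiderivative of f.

For F(w) to be correct the identity F'(w) - f(w) = 0 must hold.
Check: d/dw[(-w**2*log(w**4/2 + 3*w**2 + 2) + 2*w**2 + (-3 + sqrt(5))*log(w**2 - sqrt(5) + 3) + (-3 - sqrt(5))*log(w**2 + sqrt(5) + 3))/3] = -2*w*log(w**4/2 + 3*w**2 + 2)/3 = f(w).

An antiderivative is F(w) = (-w**2*log(w**4/2 + 3*w**2 + 2) + 2*w**2 + (-3 + sqrt(5))*log(w**2 - sqrt(5) + 3) + (-3 - sqrt(5))*log(w**2 + sqrt(5) + 3))/3.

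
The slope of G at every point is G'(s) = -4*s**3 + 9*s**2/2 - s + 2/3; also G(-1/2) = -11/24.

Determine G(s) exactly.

G(s) = -s**4 + 3*s**3/2 - s**2/2 + 2*s/3 + 1/4

Integrate term by term and add the pieces.
A general antiderivative is -s**4 + 3*s**3/2 - s**2/2 + 2*s/3 - 3/4 + C.
The condition gives C = -11/24 - (-35/24) = 1.
So G(s) = -s**4 + 3*s**3/2 - s**2/2 + 2*s/3 + 1/4.
Check: d/ds[-s**4 + 3*s**3/2 - s**2/2 + 2*s/3 + 1/4] = -4*s**3 + 9*s**2/2 - s + 2/3 = G'(s).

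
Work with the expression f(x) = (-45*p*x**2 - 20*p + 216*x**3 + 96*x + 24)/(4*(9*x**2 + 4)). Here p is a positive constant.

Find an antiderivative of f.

An antiderivative F(x) passes only if d/dx[F] lands on f(x) exactly.
Check: d/dx[-5*p*x/4 + 3*x**2 + atan(3*x/2)] = (-45*p*x**2 - 20*p + 216*x**3 + 96*x + 24)/(36*x**2 + 16), which equals f(x).

An antiderivative is F(x) = -5*p*x/4 + 3*x**2 + atan(3*x/2).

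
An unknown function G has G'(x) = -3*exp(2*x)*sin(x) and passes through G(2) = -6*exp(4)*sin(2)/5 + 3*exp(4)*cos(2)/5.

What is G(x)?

Since d/dx undoes antidifferentiation here, G(x) must give back the stated G'(x).
A general antiderivative is -6*exp(2*x)*sin(x)/5 + 3*exp(2*x)*cos(x)/5 + C.
The condition gives C = -6*exp(4)*sin(2)/5 + 3*exp(4)*cos(2)/5 - (-6*exp(4)*sin(2)/5 + 3*exp(4)*cos(2)/5) = 0.
So G(x) = 3*(-2*sin(x) + cos(x))*exp(2*x)/5.
Check: d/dx[3*(-2*sin(x) + cos(x))*exp(2*x)/5] = -3*exp(2*x)*sin(x) = G'(x).

G(x) = 3*(-2*sin(x) + cos(x))*exp(2*x)/5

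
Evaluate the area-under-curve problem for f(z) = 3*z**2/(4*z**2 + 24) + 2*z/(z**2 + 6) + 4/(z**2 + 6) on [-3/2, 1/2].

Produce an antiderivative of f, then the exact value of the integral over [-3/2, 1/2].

The integrand splits into summands that can be handled one at a time.
F(z) = (9*z + 12*log(z**2 + 6) - sqrt(6)*atan(sqrt(6)*z/6))/12 is an antiderivative of f.
Check: d/dz[(9*z + 12*log(z**2 + 6) - sqrt(6)*atan(sqrt(6)*z/6))/12] = (3*z**2 + 8*z + 16)/(4*z**2 + 24), which equals f(z).
F(1/2) = -sqrt(6)*atan(sqrt(6)/12)/12 + 3/8 + log(25/4); F(-3/2) = -9/8 + sqrt(6)*atan(sqrt(6)/4)/12 + log(33/4).
Integral = F(1/2) - F(-3/2) = -log(33/4) - sqrt(6)*atan(sqrt(6)/4)/12 - sqrt(6)*atan(sqrt(6)/12)/12 + 3/2 + log(25/4).

Antiderivative: F(z) = (9*z + 12*log(z**2 + 6) - sqrt(6)*atan(sqrt(6)*z/6))/12; value = -log(33/4) - sqrt(6)*atan(sqrt(6)/4)/12 - sqrt(6)*atan(sqrt(6)/12)/12 + 3/2 + log(25/4)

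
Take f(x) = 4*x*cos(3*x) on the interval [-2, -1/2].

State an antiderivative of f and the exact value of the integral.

A candidate is checked by its d/dx: the result must match f(x).
F(x) = 4*x*sin(3*x)/3 + 4*cos(3*x)/9 is an antiderivative of f.
Check: d/dx[4*x*sin(3*x)/3 + 4*cos(3*x)/9] = 4*x*cos(3*x) = f(x).
F(-1/2) = 4*cos(3/2)/9 + 2*sin(3/2)/3; F(-2) = 8*sin(6)/3 + 4*cos(6)/9.
Integral = F(-1/2) - F(-2) = -4*cos(6)/9 + 4*cos(3/2)/9 + 2*sin(3/2)/3 - 8*sin(6)/3.

Antiderivative: F(x) = 4*x*sin(3*x)/3 + 4*cos(3*x)/9; value = -4*cos(6)/9 + 4*cos(3/2)/9 + 2*sin(3/2)/3 - 8*sin(6)/3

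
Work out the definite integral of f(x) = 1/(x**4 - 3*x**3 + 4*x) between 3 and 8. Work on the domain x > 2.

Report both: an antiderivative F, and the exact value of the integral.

Factor the denominator (x*(x - 2)**2*(x + 1)) and decompose: f = -1/(9*(x + 1)) - 5/(36*(x - 2)) + 1/(6*(x - 2)**2) + 1/(4*x); each piece integrates to a log, atan, or power term.
F(x) = -(-9*x*log(x) + 5*x*log(x - 2) + 4*x*log(x + 1) + 18*log(x) - 10*log(x - 2) - 8*log(x + 1) + 6)/(36*(x - 2)) is an antiderivative of f.
Check: d/dx[-(-9*x*log(x) + 5*x*log(x - 2) + 4*x*log(x + 1) + 18*log(x) - 10*log(x - 2) - 8*log(x + 1) + 6)/(36*(x - 2))] = 1/(x**4 - 3*x**3 + 4*x) = f(x).
F(8) = -5*log(6)/36 - log(9)/9 - 1/36 + log(8)/4; F(3) = -1/6 - log(4)/9 + log(3)/4.
Integral = F(8) - F(3) = -log(3)/4 - 5*log(6)/36 - log(9)/9 + 5/36 + log(4)/9 + log(8)/4.

Antiderivative: F(x) = -(-9*x*log(x) + 5*x*log(x - 2) + 4*x*log(x + 1) + 18*log(x) - 10*log(x - 2) - 8*log(x + 1) + 6)/(36*(x - 2)); value = -log(3)/4 - 5*log(6)/36 - log(9)/9 + 5/36 + log(4)/9 + log(8)/4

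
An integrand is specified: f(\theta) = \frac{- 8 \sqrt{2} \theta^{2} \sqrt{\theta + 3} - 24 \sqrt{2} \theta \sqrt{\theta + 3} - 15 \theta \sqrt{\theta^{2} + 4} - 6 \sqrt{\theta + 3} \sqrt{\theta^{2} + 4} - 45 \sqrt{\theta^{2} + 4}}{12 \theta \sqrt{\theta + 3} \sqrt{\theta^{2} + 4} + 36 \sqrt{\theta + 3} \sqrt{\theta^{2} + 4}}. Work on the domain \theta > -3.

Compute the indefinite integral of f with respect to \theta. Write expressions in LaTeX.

F(\theta) = \frac{\sqrt{2} \left(- 15 \sqrt{2} \sqrt{\theta + 3} - 8 \sqrt{\theta^{2} + 4} - 3 \sqrt{2} \log{\left(\theta + 3 \right)} + 3 \sqrt{2} \log{\left(2 \right)}\right)}{12} + C

Differentiate the proposed F(\theta) back; it has to land on f(\theta) exactly.
Check: d/d\theta[\frac{\sqrt{2} \left(- 15 \sqrt{2} \sqrt{\theta + 3} - 8 \sqrt{\theta^{2} + 4} - 3 \sqrt{2} \log{\left(\theta + 3 \right)} + 3 \sqrt{2} \log{\left(2 \right)}\right)}{12}] = \frac{- 8 \sqrt{2} \theta^{2} \sqrt{\theta + 3} - 24 \sqrt{2} \theta \sqrt{\theta + 3} - 15 \theta \sqrt{\theta^{2} + 4} - 6 \sqrt{\theta + 3} \sqrt{\theta^{2} + 4} - 45 \sqrt{\theta^{2} + 4}}{12 \theta \sqrt{\theta + 3} \sqrt{\theta^{2} + 4} + 36 \sqrt{\theta + 3} \sqrt{\theta^{2} + 4}} = f(\theta).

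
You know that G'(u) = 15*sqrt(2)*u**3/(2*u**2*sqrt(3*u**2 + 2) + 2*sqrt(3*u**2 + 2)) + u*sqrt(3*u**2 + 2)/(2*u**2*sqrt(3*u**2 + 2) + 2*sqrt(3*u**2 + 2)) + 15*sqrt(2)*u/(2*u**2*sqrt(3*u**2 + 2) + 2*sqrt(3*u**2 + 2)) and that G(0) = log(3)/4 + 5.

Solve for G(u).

The integrand splits into summands that can be handled one at a time.
A general antiderivative is 5*sqrt(3*u**2/2 + 1) + log(3*u**2 + 3)/4 + C.
The condition gives C = log(3)/4 + 5 - (log(3)/4 + 5) = 0.
So G(u) = (10*sqrt(2)*sqrt(3*u**2 + 2) + log(3*u**2 + 3))/4.
Check: d/du[(10*sqrt(2)*sqrt(3*u**2 + 2) + log(3*u**2 + 3))/4] = (15*sqrt(2)*u**3 + u*sqrt(3*u**2 + 2) + 15*sqrt(2)*u)/(2*u**2*sqrt(3*u**2 + 2) + 2*sqrt(3*u**2 + 2)), which equals G'(u).

G(u) = (10*sqrt(2)*sqrt(3*u**2 + 2) + log(3*u**2 + 3))/4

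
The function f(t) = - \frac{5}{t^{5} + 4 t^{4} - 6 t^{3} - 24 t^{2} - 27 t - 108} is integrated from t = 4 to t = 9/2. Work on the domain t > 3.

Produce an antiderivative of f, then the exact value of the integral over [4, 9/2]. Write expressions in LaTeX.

Factor the denominator (\left(t - 3\right) \left(t + 3\right) \left(t + 4\right) \left(t^{2} + 3\right)) and decompose: f = - \frac{5 \left(t - 4\right)}{228 \left(t^{2} + 3\right)} - \frac{5}{133 \left(t + 4\right)} + \frac{5}{72 \left(t + 3\right)} - \frac{5}{504 \left(t - 3\right)}; each piece integrates to a log, atan, or power term.
F(t) = - \frac{5 \log{\left(t - 3 \right)}}{504} + \frac{5 \log{\left(t + 3 \right)}}{72} - \frac{5 \log{\left(t + 4 \right)}}{133} - \frac{5 \log{\left(t^{2} + 3 \right)}}{456} + \frac{5 \sqrt{3} \operatorname{atan}{\left(\frac{\sqrt{3} t}{3} \right)}}{171} is an antiderivative of f.
Check: d/dt[- \frac{5 \log{\left(t - 3 \right)}}{504} + \frac{5 \log{\left(t + 3 \right)}}{72} - \frac{5 \log{\left(t + 4 \right)}}{133} - \frac{5 \log{\left(t^{2} + 3 \right)}}{456} + \frac{5 \sqrt{3} \operatorname{atan}{\left(\frac{\sqrt{3} t}{3} \right)}}{171}] = - \frac{5}{t^{5} + 4 t^{4} - 6 t^{3} - 24 t^{2} - 27 t - 108} = f(t).
F(9/2) = - \frac{5 \log{\left(\frac{17}{2} \right)}}{133} - \frac{5 \log{\left(\frac{93}{4} \right)}}{456} - \frac{5 \log{\left(\frac{3}{2} \right)}}{504} + \frac{5 \sqrt{3} \operatorname{atan}{\left(\frac{3 \sqrt{3}}{2} \right)}}{171} + \frac{5 \log{\left(\frac{15}{2} \right)}}{72}; F(4) = - \frac{5 \log{\left(8 \right)}}{133} - \frac{5 \log{\left(19 \right)}}{456} + \frac{5 \sqrt{3} \operatorname{atan}{\left(\frac{4 \sqrt{3}}{3} \right)}}{171} + \frac{5 \log{\left(7 \right)}}{72}.
Integral = F(9/2) - F(4) = - \frac{5 \log{\left(7 \right)}}{72} - \frac{5 \log{\left(\frac{17}{2} \right)}}{133} - \frac{5 \sqrt{3} \operatorname{atan}{\left(\frac{4 \sqrt{3}}{3} \right)}}{171} - \frac{5 \log{\left(\frac{93}{4} \right)}}{456} - \frac{5 \log{\left(\frac{3}{2} \right)}}{504} + \frac{5 \log{\left(19 \right)}}{456} + \frac{5 \sqrt{3} \operatorname{atan}{\left(\frac{3 \sqrt{3}}{2} \right)}}{171} + \frac{5 \log{\left(8 \right)}}{133} + \frac{5 \log{\left(\frac{15}{2} \right)}}{72}.

Antiderivative: F(t) = - \frac{5 \log{\left(t - 3 \right)}}{504} + \frac{5 \log{\left(t + 3 \right)}}{72} - \frac{5 \log{\left(t + 4 \right)}}{133} - \frac{5 \log{\left(t^{2} + 3 \right)}}{456} + \frac{5 \sqrt{3} \operatorname{atan}{\left(\frac{\sqrt{3} t}{3} \right)}}{171}; value = - \frac{5 \log{\left(7 \right)}}{72} - \frac{5 \log{\left(\frac{17}{2} \right)}}{133} - \frac{5 \sqrt{3} \operatorname{atan}{\left(\frac{4 \sqrt{3}}{3} \right)}}{171} - \frac{5 \log{\left(\frac{93}{4} \right)}}{456} - \frac{5 \log{\left(\frac{3}{2} \right)}}{504} + \frac{5 \log{\left(19 \right)}}{456} + \frac{5 \sqrt{3} \operatorname{atan}{\left(\frac{3 \sqrt{3}}{2} \right)}}{171} + \frac{5 \log{\left(8 \right)}}{133} + \frac{5 \log{\left(\frac{15}{2} \right)}}{72}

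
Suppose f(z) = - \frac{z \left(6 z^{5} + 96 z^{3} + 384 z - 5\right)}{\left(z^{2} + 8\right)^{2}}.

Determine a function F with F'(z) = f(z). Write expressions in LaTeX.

An antiderivative is F(z) = - \frac{4 z^{5} + 32 z^{3} + 5}{2 \left(z^{2} + 8\right)}.

Any candidate F(z) must reproduce f(z) exactly when differentiated.
Check: d/dz[- \frac{4 z^{5} + 32 z^{3} + 5}{2 \left(z^{2} + 8\right)}] = \frac{- 6 z^{6} - 96 z^{4} - 384 z^{2} + 5 z}{z^{4} + 16 z^{2} + 64}, which equals f(z).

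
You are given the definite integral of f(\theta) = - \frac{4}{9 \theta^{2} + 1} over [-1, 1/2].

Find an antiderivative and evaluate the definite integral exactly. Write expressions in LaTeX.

A first test for any F(\theta): its \theta-derivative must equal f(\theta) identically.
F(\theta) = - \frac{4 \operatorname{atan}{\left(3 \theta \right)}}{3} is an antiderivative of f.
Check: d/d\theta[- \frac{4 \operatorname{atan}{\left(3 \theta \right)}}{3}] = - \frac{4}{9 \theta^{2} + 1} = f(\theta).
F(1/2) = - \frac{4 \operatorname{atan}{\left(\frac{3}{2} \right)}}{3}; F(-1) = \frac{4 \operatorname{atan}{\left(3 \right)}}{3}.
Integral = F(1/2) - F(-1) = - \frac{4 \operatorname{atan}{\left(3 \right)}}{3} - \frac{4 \operatorname{atan}{\left(\frac{3}{2} \right)}}{3}.

Antiderivative: F(\theta) = - \frac{4 \operatorname{atan}{\left(3 \theta \right)}}{3}; value = - \frac{4 \operatorname{atan}{\left(3 \right)}}{3} - \frac{4 \operatorname{atan}{\left(\frac{3}{2} \right)}}{3}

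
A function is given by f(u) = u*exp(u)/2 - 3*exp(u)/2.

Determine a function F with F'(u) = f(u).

An antiderivative is F(u) = (u - 4)*exp(u)/2.

Recognize the product-rule pattern: f = v'r + vr' with v = u/2 - 2, r = exp(u), so integration by parts undoes it.
Check: d/du[(u - 4)*exp(u)/2] = u*exp(u)/2 - 3*exp(u)/2 = f(u).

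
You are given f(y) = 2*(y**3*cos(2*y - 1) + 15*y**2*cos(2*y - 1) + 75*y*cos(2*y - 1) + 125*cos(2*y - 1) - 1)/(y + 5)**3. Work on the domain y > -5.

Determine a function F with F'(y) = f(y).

A candidate is checked by its d/dy: the result must match f(y).
Check: d/dy[sin(2*y - 1) + 1/(y**2 + 10*y + 25)] = (2*y**3*cos(2*y - 1) + 30*y**2*cos(2*y - 1) + 150*y*cos(2*y - 1) + 250*cos(2*y - 1) - 2)/(y**3 + 15*y**2 + 75*y + 125), which equals f(y).

An antiderivative is F(y) = sin(2*y - 1) + 1/(y**2 + 10*y + 25).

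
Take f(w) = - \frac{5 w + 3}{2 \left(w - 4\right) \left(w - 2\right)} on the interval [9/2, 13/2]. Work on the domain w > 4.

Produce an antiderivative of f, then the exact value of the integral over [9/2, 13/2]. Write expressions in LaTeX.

The denominator factors as 2 \left(w - 4\right) \left(w - 2\right); partial fractions split f into directly integrable pieces: \frac{13}{4 \left(w - 2\right)} - \frac{23}{4 \left(w - 4\right)}.
F(w) = \frac{- 23 \log{\left(w - 4 \right)} + 13 \log{\left(w - 2 \right)}}{4} is an antiderivative of f.
Check: d/dw[\frac{- 23 \log{\left(w - 4 \right)} + 13 \log{\left(w - 2 \right)}}{4}] = \frac{- 5 w - 3}{2 w^{2} - 12 w + 16}, which equals f(w).
F(13/2) = - \frac{23 \log{\left(\frac{5}{2} \right)}}{4} + \frac{13 \log{\left(\frac{9}{2} \right)}}{4}; F(9/2) = \frac{13 \log{\left(\frac{5}{2} \right)}}{4} + \frac{23 \log{\left(2 \right)}}{4}.
Integral = F(13/2) - F(9/2) = - 9 \log{\left(\frac{5}{2} \right)} - \frac{23 \log{\left(2 \right)}}{4} + \frac{13 \log{\left(\frac{9}{2} \right)}}{4}.

Antiderivative: F(w) = \frac{- 23 \log{\left(w - 4 \right)} + 13 \log{\left(w - 2 \right)}}{4}; value = - 9 \log{\left(\frac{5}{2} \right)} - \frac{23 \log{\left(2 \right)}}{4} + \frac{13 \log{\left(\frac{9}{2} \right)}}{4}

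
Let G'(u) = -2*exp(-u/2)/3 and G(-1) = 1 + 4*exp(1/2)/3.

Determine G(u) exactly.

G(u) = 1 + 4*exp(-u/2)/3

A first test for any G(u): its u-derivative must equal the given G'(u).
A general antiderivative is 4*exp(-u/2)/3 + C.
The condition gives C = 1 + 4*exp(1/2)/3 - (4*exp(1/2)/3) = 1.
So G(u) = 1 + 4*exp(-u/2)/3.
Check: d/du[1 + 4*exp(-u/2)/3] = -2*exp(-u/2)/3 = G'(u).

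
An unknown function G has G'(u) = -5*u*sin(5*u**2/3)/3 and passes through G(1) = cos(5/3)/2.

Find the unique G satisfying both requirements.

G'(u) matches the chain-rule pattern g'(h)*h' with inner function h(u) = 5*u**2/3; substituting w = h(u) collapses the integral.
A general antiderivative is cos(5*u**2/3)/2 + C.
The condition gives C = cos(5/3)/2 - (cos(5/3)/2) = 0.
So G(u) = cos(5*u**2/3)/2.
Check: d/du[cos(5*u**2/3)/2] = -5*u*sin(5*u**2/3)/3 = G'(u).

G(u) = cos(5*u**2/3)/2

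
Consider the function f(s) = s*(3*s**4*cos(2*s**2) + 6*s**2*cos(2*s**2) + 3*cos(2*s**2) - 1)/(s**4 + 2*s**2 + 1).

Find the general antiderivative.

F(s) = 3*sin(2*s**2)/4 + 1/(2*(s**2 + 1)) + C

Any candidate F(s) must reproduce f(s) exactly when differentiated.
Check: d/ds[3*sin(2*s**2)/4 + 1/(2*(s**2 + 1))] = (3*s**5*cos(2*s**2) + 6*s**3*cos(2*s**2) + 3*s*cos(2*s**2) - s)/(s**4 + 2*s**2 + 1), which equals f(s).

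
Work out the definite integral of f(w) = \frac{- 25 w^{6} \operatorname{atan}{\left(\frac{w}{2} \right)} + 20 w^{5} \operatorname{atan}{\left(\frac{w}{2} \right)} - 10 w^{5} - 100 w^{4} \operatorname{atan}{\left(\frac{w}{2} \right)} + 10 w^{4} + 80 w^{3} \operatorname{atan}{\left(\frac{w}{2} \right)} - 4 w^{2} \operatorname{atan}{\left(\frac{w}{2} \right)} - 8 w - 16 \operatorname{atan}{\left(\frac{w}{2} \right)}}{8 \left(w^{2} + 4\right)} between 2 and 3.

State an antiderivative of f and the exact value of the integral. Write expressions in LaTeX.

Recognize the product-rule pattern: f = u'v + uv' with u = - \frac{5 w^{5}}{8} + \frac{5 w^{4}}{8} - \frac{w}{2}, v = \operatorname{atan}{\left(\frac{w}{2} \right)}, so integration by parts undoes it.
F(w) = - \frac{w \left(5 w^{4} - 5 w^{3} + 4\right) \operatorname{atan}{\left(\frac{w}{2} \right)}}{8} is an antiderivative of f.
Check: d/dw[- \frac{w \left(5 w^{4} - 5 w^{3} + 4\right) \operatorname{atan}{\left(\frac{w}{2} \right)}}{8}] = \frac{- 25 w^{6} \operatorname{atan}{\left(\frac{w}{2} \right)} + 20 w^{5} \operatorname{atan}{\left(\frac{w}{2} \right)} - 10 w^{5} - 100 w^{4} \operatorname{atan}{\left(\frac{w}{2} \right)} + 10 w^{4} + 80 w^{3} \operatorname{atan}{\left(\frac{w}{2} \right)} - 4 w^{2} \operatorname{atan}{\left(\frac{w}{2} \right)} - 8 w - 16 \operatorname{atan}{\left(\frac{w}{2} \right)}}{8 w^{2} + 32}, which equals f(w).
F(3) = - \frac{411 \operatorname{atan}{\left(\frac{3}{2} \right)}}{4}; F(2) = - \frac{11 \pi}{4}.
Integral = F(3) - F(2) = - \frac{411 \operatorname{atan}{\left(\frac{3}{2} \right)}}{4} + \frac{11 \pi}{4}.

Antiderivative: F(w) = - \frac{w \left(5 w^{4} - 5 w^{3} + 4\right) \operatorname{atan}{\left(\frac{w}{2} \right)}}{8}; value = - \frac{411 \operatorname{atan}{\left(\frac{3}{2} \right)}}{4} + \frac{11 \pi}{4}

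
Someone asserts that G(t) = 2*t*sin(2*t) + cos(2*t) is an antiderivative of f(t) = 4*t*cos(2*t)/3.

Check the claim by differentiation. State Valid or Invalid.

d/dt[G] = 4*t*cos(2*t)
d/dt[G] - f(t) = 8*t*cos(2*t)/3 != 0.

Invalid: d/dt[G] - f = 8*t*cos(2*t)/3, which is not 0.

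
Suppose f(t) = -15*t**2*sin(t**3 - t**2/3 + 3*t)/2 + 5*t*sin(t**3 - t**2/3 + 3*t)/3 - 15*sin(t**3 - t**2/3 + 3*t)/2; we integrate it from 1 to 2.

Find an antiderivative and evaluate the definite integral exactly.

The substitution u = t**3 - t**2/3 + 3*t works: f is exactly (dF/du)*(du/dt) for that inner function.
F(t) = 5*cos(t**3 - t**2/3 + 3*t)/2 is an antiderivative of f.
Check: d/dt[5*cos(t**3 - t**2/3 + 3*t)/2] = -15*t**2*sin(t**3 - t**2/3 + 3*t)/2 + 5*t*sin(t**3 - t**2/3 + 3*t)/3 - 15*sin(t**3 - t**2/3 + 3*t)/2 = f(t).
F(2) = 5*cos(38/3)/2; F(1) = 5*cos(11/3)/2.
Integral = F(2) - F(1) = -5*cos(11/3)/2 + 5*cos(38/3)/2.

Antiderivative: F(t) = 5*cos(t**3 - t**2/3 + 3*t)/2; value = -5*cos(11/3)/2 + 5*cos(38/3)/2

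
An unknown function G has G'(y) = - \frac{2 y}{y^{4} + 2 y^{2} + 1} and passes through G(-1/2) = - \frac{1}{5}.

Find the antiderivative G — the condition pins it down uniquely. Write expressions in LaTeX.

G(y) = -1 + \frac{1}{y^{2} + 1}

The substitution u = y^{2} + 1 works: G'(y) is exactly (dG/du)*(du/dy) for that inner function.
A general antiderivative is \frac{1}{y^{2} + 1} + C.
The condition gives C = - \frac{1}{5} - (\frac{4}{5}) = -1.
So G(y) = -1 + \frac{1}{y^{2} + 1}.
Check: d/dy[-1 + \frac{1}{y^{2} + 1}] = - \frac{2 y}{y^{4} + 2 y^{2} + 1} = G'(y).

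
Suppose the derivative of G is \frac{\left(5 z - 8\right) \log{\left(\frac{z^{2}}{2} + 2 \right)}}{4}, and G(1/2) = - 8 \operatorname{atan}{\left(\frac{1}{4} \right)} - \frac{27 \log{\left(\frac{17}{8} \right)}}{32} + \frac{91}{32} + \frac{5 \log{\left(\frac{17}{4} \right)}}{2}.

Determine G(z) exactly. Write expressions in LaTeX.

The proposed G(z) is checked by its d/dz: the result must match the given G'(z).
A general antiderivative is - \frac{5 z^{2}}{8} + 4 z + \left(\frac{5 z^{2}}{8} - 2 z\right) \log{\left(\frac{z^{2}}{2} + 2 \right)} + \frac{5 \log{\left(z^{2} + 4 \right)}}{2} - 8 \operatorname{atan}{\left(\frac{z}{2} \right)} + C.
The condition gives C = - 8 \operatorname{atan}{\left(\frac{1}{4} \right)} - \frac{27 \log{\left(\frac{17}{8} \right)}}{32} + \frac{91}{32} + \frac{5 \log{\left(\frac{17}{4} \right)}}{2} - (- 8 \operatorname{atan}{\left(\frac{1}{4} \right)} - \frac{27 \log{\left(\frac{17}{8} \right)}}{32} + \frac{59}{32} + \frac{5 \log{\left(\frac{17}{4} \right)}}{2}) = 1.
So G(z) = \frac{5 z^{2} \log{\left(\frac{z^{2}}{2} + 2 \right)}}{8} - \frac{5 z^{2}}{8} - 2 z \log{\left(\frac{z^{2}}{2} + 2 \right)} + 4 z + \frac{5 \log{\left(z^{2} + 4 \right)}}{2} - 8 \operatorname{atan}{\left(\frac{z}{2} \right)} + 1.
Check: d/dz[\frac{5 z^{2} \log{\left(\frac{z^{2}}{2} + 2 \right)}}{8} - \frac{5 z^{2}}{8} - 2 z \log{\left(\frac{z^{2}}{2} + 2 \right)} + 4 z + \frac{5 \log{\left(z^{2} + 4 \right)}}{2} - 8 \operatorname{atan}{\left(\frac{z}{2} \right)} + 1] = \frac{5 z \log{\left(\frac{z^{2}}{2} + 2 \right)}}{4} - 2 \log{\left(\frac{z^{2}}{2} + 2 \right)}, which equals G'(z).

G(z) = \frac{5 z^{2} \log{\left(\frac{z^{2}}{2} + 2 \right)}}{8} - \frac{5 z^{2}}{8} - 2 z \log{\left(\frac{z^{2}}{2} + 2 \right)} + 4 z + \frac{5 \log{\left(z^{2} + 4 \right)}}{2} - 8 \operatorname{atan}{\left(\frac{z}{2} \right)} + 1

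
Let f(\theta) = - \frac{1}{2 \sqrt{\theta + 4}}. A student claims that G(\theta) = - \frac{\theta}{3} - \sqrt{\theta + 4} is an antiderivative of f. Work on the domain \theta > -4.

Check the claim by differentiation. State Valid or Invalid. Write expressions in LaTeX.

d/d\theta[G] = \frac{- 2 \sqrt{\theta + 4} - 3}{6 \sqrt{\theta + 4}}
d/d\theta[G] - f(\theta) = - \frac{1}{3} != 0.

Invalid: d/d\theta[G] - f = - \frac{1}{3}, which is not 0.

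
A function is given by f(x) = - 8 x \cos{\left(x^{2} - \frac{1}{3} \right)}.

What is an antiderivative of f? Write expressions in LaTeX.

f matches the chain-rule pattern g'(h)*h' with inner function h(x) = x^{2} - \frac{1}{3}; substituting u = h(x) collapses the integral.
Check: d/dx[- 4 \sin{\left(x^{2} - \frac{1}{3} \right)}] = - 8 x \cos{\left(x^{2} - \frac{1}{3} \right)} = f(x).

An antiderivative is F(x) = - 4 \sin{\left(x^{2} - \frac{1}{3} \right)}.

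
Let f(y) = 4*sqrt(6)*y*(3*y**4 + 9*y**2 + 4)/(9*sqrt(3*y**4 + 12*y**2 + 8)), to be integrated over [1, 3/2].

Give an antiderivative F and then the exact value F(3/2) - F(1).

Recognize the product-rule pattern: f = u'v + uv' with u = 2*y**2/3, v = sqrt(y**4/2 + 2*y**2 + 4/3), so integration by parts undoes it.
F(y) = 2*y**2*sqrt(y**4/2 + 2*y**2 + 4/3)/3 is an antiderivative of f.
Check: d/dy[2*y**2*sqrt(y**4/2 + 2*y**2 + 4/3)/3] = sqrt(6)*(24*y**5 + 72*y**3 + 32*y)/(18*sqrt(3*y**4 + 12*y**2 + 8)), which equals f(y).
F(3/2) = sqrt(4818)/16; F(1) = sqrt(138)/9.
Integral = F(3/2) - F(1) = -sqrt(138)/9 + sqrt(4818)/16.

Antiderivative: F(y) = 2*y**2*sqrt(y**4/2 + 2*y**2 + 4/3)/3; value = -sqrt(138)/9 + sqrt(4818)/16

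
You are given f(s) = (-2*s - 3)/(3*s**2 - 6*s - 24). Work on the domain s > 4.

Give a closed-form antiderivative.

An antiderivative is F(s) = (-11*log(s - 4) - log(s + 2))/18.

Factor the denominator (3*(s - 4)*(s + 2)) and decompose: f = -1/(18*(s + 2)) - 11/(18*(s - 4)); each piece integrates to a log, atan, or power term.
Check: d/ds[(-11*log(s - 4) - log(s + 2))/18] = (-2*s - 3)/(3*s**2 - 6*s - 24) = f(s).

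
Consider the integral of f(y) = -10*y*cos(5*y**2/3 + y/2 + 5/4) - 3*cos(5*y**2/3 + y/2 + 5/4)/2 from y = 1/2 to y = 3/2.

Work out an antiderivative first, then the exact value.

Antiderivative: F(y) = -3*sin(5*y**2/3 + y/2 + 5/4); value = -3*sin(23/4) + 3*sin(23/12)

The substitution u = 5*y**2/3 + y/2 + 5/4 works: f is exactly (dF/du)*(du/dy) for that inner function.
F(y) = -3*sin(5*y**2/3 + y/2 + 5/4) is an antiderivative of f.
Check: d/dy[-3*sin(5*y**2/3 + y/2 + 5/4)] = -10*y*cos(5*y**2/3 + y/2 + 5/4) - 3*cos(5*y**2/3 + y/2 + 5/4)/2 = f(y).
F(3/2) = -3*sin(23/4); F(1/2) = -3*sin(23/12).
Integral = F(3/2) - F(1/2) = -3*sin(23/4) + 3*sin(23/12).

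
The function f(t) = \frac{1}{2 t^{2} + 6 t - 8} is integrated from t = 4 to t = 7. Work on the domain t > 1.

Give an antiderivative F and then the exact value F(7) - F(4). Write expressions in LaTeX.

The denominator factors as 2 \left(t - 1\right) \left(t + 4\right); partial fractions split f into directly integrable pieces: - \frac{1}{10 \left(t + 4\right)} + \frac{1}{10 \left(t - 1\right)}.
F(t) = - \frac{- \log{\left(t - 1 \right)} + \log{\left(t + 4 \right)}}{10} is an antiderivative of f.
Check: d/dt[- \frac{- \log{\left(t - 1 \right)} + \log{\left(t + 4 \right)}}{10}] = \frac{1}{2 t^{2} + 6 t - 8} = f(t).
F(7) = - \frac{\log{\left(11 \right)}}{10} + \frac{\log{\left(6 \right)}}{10}; F(4) = - \frac{\log{\left(8 \right)}}{10} + \frac{\log{\left(3 \right)}}{10}.
Integral = F(7) - F(4) = - \frac{\log{\left(11 \right)}}{10} - \frac{\log{\left(3 \right)}}{10} + \frac{\log{\left(6 \right)}}{10} + \frac{\log{\left(8 \right)}}{10}.

Antiderivative: F(t) = - \frac{- \log{\left(t - 1 \right)} + \log{\left(t + 4 \right)}}{10}; value = - \frac{\log{\left(11 \right)}}{10} - \frac{\log{\left(3 \right)}}{10} + \frac{\log{\left(6 \right)}}{10} + \frac{\log{\left(8 \right)}}{10}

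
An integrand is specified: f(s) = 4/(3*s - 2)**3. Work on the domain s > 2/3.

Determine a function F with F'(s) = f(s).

Whatever form F(s) takes, F'(s) = f(s) is non-negotiable.
Check: d/ds[-2/(27*s**2 - 36*s + 12)] = 4/(27*s**3 - 54*s**2 + 36*s - 8), which equals f(s).

An antiderivative is F(s) = -2/(27*s**2 - 36*s + 12).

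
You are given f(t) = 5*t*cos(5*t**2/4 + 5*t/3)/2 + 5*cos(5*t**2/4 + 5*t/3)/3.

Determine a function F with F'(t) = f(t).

An antiderivative is F(t) = sin(5*t**2/4 + 5*t/3).

f matches the chain-rule pattern g'(h)*h' with inner function h(t) = 5*t**2/4 + 5*t/3; substituting u = h(t) collapses the integral.
Check: d/dt[sin(5*t**2/4 + 5*t/3)] = 5*t*cos(5*t**2/4 + 5*t/3)/2 + 5*cos(5*t**2/4 + 5*t/3)/3 = f(t).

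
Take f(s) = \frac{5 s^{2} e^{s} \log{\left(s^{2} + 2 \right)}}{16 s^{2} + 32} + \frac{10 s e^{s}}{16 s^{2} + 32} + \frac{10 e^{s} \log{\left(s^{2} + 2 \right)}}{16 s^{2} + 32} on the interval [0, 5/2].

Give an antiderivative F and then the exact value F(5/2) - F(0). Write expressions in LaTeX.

Antiderivative: F(s) = \frac{5 e^{s} \log{\left(s^{2} + 2 \right)}}{16}; value = - \frac{5 \log{\left(2 \right)}}{16} + \frac{5 e^{\frac{5}{2}} \log{\left(\frac{33}{4} \right)}}{16}

Recognize the product-rule pattern: f = u'v + uv' with u = \frac{5 e^{s}}{16}, v = \log{\left(s^{2} + 2 \right)}, so integration by parts undoes it.
F(s) = \frac{5 e^{s} \log{\left(s^{2} + 2 \right)}}{16} is an antiderivative of f.
Check: d/ds[\frac{5 e^{s} \log{\left(s^{2} + 2 \right)}}{16}] = \frac{5 s^{2} e^{s} \log{\left(s^{2} + 2 \right)} + 10 s e^{s} + 10 e^{s} \log{\left(s^{2} + 2 \right)}}{16 s^{2} + 32}, which equals f(s).
F(5/2) = \frac{5 e^{\frac{5}{2}} \log{\left(\frac{33}{4} \right)}}{16}; F(0) = \frac{5 \log{\left(2 \right)}}{16}.
Integral = F(5/2) - F(0) = - \frac{5 \log{\left(2 \right)}}{16} + \frac{5 e^{\frac{5}{2}} \log{\left(\frac{33}{4} \right)}}{16}.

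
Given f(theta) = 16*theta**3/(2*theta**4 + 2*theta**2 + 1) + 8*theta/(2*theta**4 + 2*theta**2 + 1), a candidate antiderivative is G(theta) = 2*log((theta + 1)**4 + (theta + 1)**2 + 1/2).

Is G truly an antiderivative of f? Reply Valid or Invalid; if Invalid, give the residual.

d/dtheta[G] = (16*theta**3 + 48*theta**2 + 56*theta + 24)/(2*theta**4 + 8*theta**3 + 14*theta**2 + 12*theta + 5)
d/dtheta[G] - f(theta) = (-32*theta**6 - 96*theta**5 - 112*theta**4 - 64*theta**3 + 16*theta + 24)/(4*theta**8 + 16*theta**7 + 32*theta**6 + 40*theta**5 + 40*theta**4 + 32*theta**3 + 24*theta**2 + 12*theta + 5) != 0.

Invalid: d/dtheta[G] - f = (-32*theta**6 - 96*theta**5 - 112*theta**4 - 64*theta**3 + 16*theta + 24)/(4*theta**8 + 16*theta**7 + 32*theta**6 + 40*theta**5 + 40*theta**4 + 32*theta**3 + 24*theta**2 + 12*theta + 5), which is not 0.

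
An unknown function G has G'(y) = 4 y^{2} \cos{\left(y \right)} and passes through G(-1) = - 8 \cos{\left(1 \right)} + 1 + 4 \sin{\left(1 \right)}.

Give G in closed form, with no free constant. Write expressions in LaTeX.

G(y) = 4 y^{2} \sin{\left(y \right)} + 8 y \cos{\left(y \right)} - 8 \sin{\left(y \right)} + 1

A first test for any G(y): its y-derivative must equal the given G'(y).
A general antiderivative is 4 y^{2} \sin{\left(y \right)} + 8 y \cos{\left(y \right)} - 8 \sin{\left(y \right)} + C.
The condition gives C = - 8 \cos{\left(1 \right)} + 1 + 4 \sin{\left(1 \right)} - (- 8 \cos{\left(1 \right)} + 4 \sin{\left(1 \right)}) = 1.
So G(y) = 4 y^{2} \sin{\left(y \right)} + 8 y \cos{\left(y \right)} - 8 \sin{\left(y \right)} + 1.
Check: d/dy[4 y^{2} \sin{\left(y \right)} + 8 y \cos{\left(y \right)} - 8 \sin{\left(y \right)} + 1] = 4 y^{2} \cos{\left(y \right)} = G'(y).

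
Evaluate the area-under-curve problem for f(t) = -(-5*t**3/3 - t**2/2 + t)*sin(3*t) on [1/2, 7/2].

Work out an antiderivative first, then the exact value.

Antiderivative: F(t) = -5*t**3*cos(3*t)/9 + 5*t**2*sin(3*t)/9 - t**2*cos(3*t)/6 + t*sin(3*t)/9 + 19*t*cos(3*t)/27 - 19*sin(3*t)/81 + cos(3*t)/27; value = 2255*sin(21/2)/324 - 5*cos(3/2)/18 + 13*sin(3/2)/324 - 841*cos(21/2)/36

Check any antiderivative F(t) by computing F'(t) and comparing it with f(t).
F(t) = -5*t**3*cos(3*t)/9 + 5*t**2*sin(3*t)/9 - t**2*cos(3*t)/6 + t*sin(3*t)/9 + 19*t*cos(3*t)/27 - 19*sin(3*t)/81 + cos(3*t)/27 is an antiderivative of f.
Check: d/dt[-5*t**3*cos(3*t)/9 + 5*t**2*sin(3*t)/9 - t**2*cos(3*t)/6 + t*sin(3*t)/9 + 19*t*cos(3*t)/27 - 19*sin(3*t)/81 + cos(3*t)/27] = 5*t**3*sin(3*t)/3 + t**2*sin(3*t)/2 - t*sin(3*t), which equals f(t).
F(7/2) = 2255*sin(21/2)/324 - 841*cos(21/2)/36; F(1/2) = -13*sin(3/2)/324 + 5*cos(3/2)/18.
Integral = F(7/2) - F(1/2) = 2255*sin(21/2)/324 - 5*cos(3/2)/18 + 13*sin(3/2)/324 - 841*cos(21/2)/36.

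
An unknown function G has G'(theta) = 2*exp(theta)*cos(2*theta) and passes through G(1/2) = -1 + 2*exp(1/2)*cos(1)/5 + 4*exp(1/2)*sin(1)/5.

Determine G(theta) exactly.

A candidate passes only if d/dtheta[G] lands on the given G'(theta) exactly.
A general antiderivative is 4*exp(theta)*sin(2*theta)/5 + 2*exp(theta)*cos(2*theta)/5 + C.
The condition gives C = -1 + 2*exp(1/2)*cos(1)/5 + 4*exp(1/2)*sin(1)/5 - (2*exp(1/2)*cos(1)/5 + 4*exp(1/2)*sin(1)/5) = -1.
So G(theta) = 4*exp(theta)*sin(2*theta)/5 + 2*exp(theta)*cos(2*theta)/5 - 1.
Check: d/dtheta[4*exp(theta)*sin(2*theta)/5 + 2*exp(theta)*cos(2*theta)/5 - 1] = 2*exp(theta)*cos(2*theta) = G'(theta).

G(theta) = 4*exp(theta)*sin(2*theta)/5 + 2*exp(theta)*cos(2*theta)/5 - 1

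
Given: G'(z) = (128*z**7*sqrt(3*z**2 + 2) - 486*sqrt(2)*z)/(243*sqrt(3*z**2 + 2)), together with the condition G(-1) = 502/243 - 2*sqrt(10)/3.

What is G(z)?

G(z) = 16*z**8/243 - 4*sqrt(3*z**2/2 + 1)/3 + 2

Differentiate the proposed G(z) back; it has to land on the given G'(z).
A general antiderivative is 16*z**8/243 - 4*sqrt(3*z**2/2 + 1)/3 + C.
The condition gives C = 502/243 - 2*sqrt(10)/3 - (16/243 - 2*sqrt(10)/3) = 2.
So G(z) = 16*z**8/243 - 4*sqrt(3*z**2/2 + 1)/3 + 2.
Check: d/dz[16*z**8/243 - 4*sqrt(3*z**2/2 + 1)/3 + 2] = (128*z**7*sqrt(3*z**2 + 2) - 486*sqrt(2)*z)/(243*sqrt(3*z**2 + 2)) = G'(z).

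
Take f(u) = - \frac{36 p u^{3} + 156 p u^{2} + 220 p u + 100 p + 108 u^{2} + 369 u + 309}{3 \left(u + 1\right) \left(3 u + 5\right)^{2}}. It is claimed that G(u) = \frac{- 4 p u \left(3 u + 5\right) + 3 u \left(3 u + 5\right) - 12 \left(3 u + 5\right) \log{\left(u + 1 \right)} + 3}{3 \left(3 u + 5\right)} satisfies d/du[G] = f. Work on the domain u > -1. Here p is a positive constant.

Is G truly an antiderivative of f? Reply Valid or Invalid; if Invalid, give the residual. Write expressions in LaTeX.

d/du[G] = \frac{- 36 p u^{3} - 156 p u^{2} - 220 p u - 100 p + 27 u^{3} + 9 u^{2} - 204 u - 234}{27 u^{3} + 117 u^{2} + 165 u + 75}
d/du[G] - f(u) = 1 != 0.

Invalid: d/du[G] - f = 1, which is not 0.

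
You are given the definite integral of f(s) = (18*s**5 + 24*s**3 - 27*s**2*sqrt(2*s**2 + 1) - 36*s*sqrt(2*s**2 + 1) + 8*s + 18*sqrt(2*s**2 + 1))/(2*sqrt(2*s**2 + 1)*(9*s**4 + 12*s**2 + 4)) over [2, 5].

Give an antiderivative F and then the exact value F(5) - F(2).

A candidate is checked by its d/ds: the result must match f(s).
F(s) = (3*s + 2)/(2*s**2 + 4/3) + sqrt(2*s**2 + 1)/2 is an antiderivative of f.
Check: d/ds[(3*s + 2)/(2*s**2 + 4/3) + sqrt(2*s**2 + 1)/2] = (18*s**5 + 24*s**3 - 27*s**2*sqrt(2*s**2 + 1) - 36*s*sqrt(2*s**2 + 1) + 8*s + 18*sqrt(2*s**2 + 1))/(18*s**4*sqrt(2*s**2 + 1) + 24*s**2*sqrt(2*s**2 + 1) + 8*sqrt(2*s**2 + 1)), which equals f(s).
F(5) = 51/154 + sqrt(51)/2; F(2) = 33/14.
Integral = F(5) - F(2) = -156/77 + sqrt(51)/2.

Antiderivative: F(s) = (3*s + 2)/(2*s**2 + 4/3) + sqrt(2*s**2 + 1)/2; value = -156/77 + sqrt(51)/2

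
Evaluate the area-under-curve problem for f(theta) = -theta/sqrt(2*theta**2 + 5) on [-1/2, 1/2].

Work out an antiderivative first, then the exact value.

f matches the chain-rule pattern g'(h)*h' with inner function h(theta) = 2*theta**2 + 5; substituting u = h(theta) collapses the integral.
F(theta) = -sqrt(2*theta**2 + 5)/2 is an antiderivative of f.
Check: d/dtheta[-sqrt(2*theta**2 + 5)/2] = -theta/sqrt(2*theta**2 + 5) = f(theta).
F(1/2) = -sqrt(22)/4; F(-1/2) = -sqrt(22)/4.
Integral = F(1/2) - F(-1/2) = 0.

Antiderivative: F(theta) = -sqrt(2*theta**2 + 5)/2; value = 0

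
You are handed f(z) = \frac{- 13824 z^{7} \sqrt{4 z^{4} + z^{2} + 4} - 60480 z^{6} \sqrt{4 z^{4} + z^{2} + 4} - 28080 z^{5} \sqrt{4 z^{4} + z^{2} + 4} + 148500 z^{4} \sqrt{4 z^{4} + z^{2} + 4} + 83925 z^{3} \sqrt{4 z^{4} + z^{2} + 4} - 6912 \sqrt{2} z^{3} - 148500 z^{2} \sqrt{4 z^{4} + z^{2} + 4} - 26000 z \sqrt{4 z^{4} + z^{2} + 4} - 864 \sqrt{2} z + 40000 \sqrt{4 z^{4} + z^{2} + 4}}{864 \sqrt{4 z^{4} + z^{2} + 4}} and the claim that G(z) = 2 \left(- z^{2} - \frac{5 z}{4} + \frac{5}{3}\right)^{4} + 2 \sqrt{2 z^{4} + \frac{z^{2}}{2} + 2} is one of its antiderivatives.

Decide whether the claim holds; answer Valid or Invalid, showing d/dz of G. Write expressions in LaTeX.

Invalid: d/dz[G] - f = \frac{13824 z^{7} \sqrt{4 z^{4} + z^{2} + 4} + 60480 z^{6} \sqrt{4 z^{4} + z^{2} + 4} + 28080 z^{5} \sqrt{4 z^{4} + z^{2} + 4} - 148500 z^{4} \sqrt{4 z^{4} + z^{2} + 4} - 83925 z^{3} \sqrt{4 z^{4} + z^{2} + 4} + 6912 \sqrt{2} z^{3} + 148500 z^{2} \sqrt{4 z^{4} + z^{2} + 4} + 26000 z \sqrt{4 z^{4} + z^{2} + 4} + 864 \sqrt{2} z - 40000 \sqrt{4 z^{4} + z^{2} + 4}}{432 \sqrt{4 z^{4} + z^{2} + 4}}, which is not 0.

d/dz[G] = \frac{13824 z^{7} \sqrt{4 z^{4} + z^{2} + 4} + 60480 z^{6} \sqrt{4 z^{4} + z^{2} + 4} + 28080 z^{5} \sqrt{4 z^{4} + z^{2} + 4} - 148500 z^{4} \sqrt{4 z^{4} + z^{2} + 4} - 83925 z^{3} \sqrt{4 z^{4} + z^{2} + 4} + 6912 \sqrt{2} z^{3} + 148500 z^{2} \sqrt{4 z^{4} + z^{2} + 4} + 26000 z \sqrt{4 z^{4} + z^{2} + 4} + 864 \sqrt{2} z - 40000 \sqrt{4 z^{4} + z^{2} + 4}}{864 \sqrt{4 z^{4} + z^{2} + 4}}
d/dz[G] - f(z) = \frac{13824 z^{7} \sqrt{4 z^{4} + z^{2} + 4} + 60480 z^{6} \sqrt{4 z^{4} + z^{2} + 4} + 28080 z^{5} \sqrt{4 z^{4} + z^{2} + 4} - 148500 z^{4} \sqrt{4 z^{4} + z^{2} + 4} - 83925 z^{3} \sqrt{4 z^{4} + z^{2} + 4} + 6912 \sqrt{2} z^{3} + 148500 z^{2} \sqrt{4 z^{4} + z^{2} + 4} + 26000 z \sqrt{4 z^{4} + z^{2} + 4} + 864 \sqrt{2} z - 40000 \sqrt{4 z^{4} + z^{2} + 4}}{432 \sqrt{4 z^{4} + z^{2} + 4}} != 0.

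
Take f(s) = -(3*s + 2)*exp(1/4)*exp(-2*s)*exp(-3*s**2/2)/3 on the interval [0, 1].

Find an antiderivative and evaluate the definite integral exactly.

Antiderivative: F(s) = exp(-3*s**2/2 - 2*s + 1/4)/3; value = -exp(1/4)/3 + exp(-13/4)/3

f matches the chain-rule pattern g'(h)*h' with inner function h(s) = -3*s**2/2 - 2*s + 1/4; substituting u = h(s) collapses the integral.
F(s) = exp(-3*s**2/2 - 2*s + 1/4)/3 is an antiderivative of f.
Check: d/ds[exp(-3*s**2/2 - 2*s + 1/4)/3] = (-3*s - 2)*exp(1/4)*exp(-2*s)*exp(-3*s**2/2)/3, which equals f(s).
F(1) = exp(-13/4)/3; F(0) = exp(1/4)/3.
Integral = F(1) - F(0) = -exp(1/4)/3 + exp(-13/4)/3.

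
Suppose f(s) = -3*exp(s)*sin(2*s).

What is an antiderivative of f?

An antiderivative is F(s) = 3*(-sin(2*s) + 2*cos(2*s))*exp(s)/5.

Since d/ds undoes antidifferentiation here, F'(s) = f(s) is required of F(s).
Check: d/ds[3*(-sin(2*s) + 2*cos(2*s))*exp(s)/5] = -3*exp(s)*sin(2*s) = f(s).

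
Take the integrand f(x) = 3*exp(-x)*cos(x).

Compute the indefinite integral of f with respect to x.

Whatever form F(x) takes, F'(x) = f(x) is non-negotiable.
Check: d/dx[-3*(-sin(x) + cos(x))*exp(-x)/2] = 3*exp(-x)*cos(x) = f(x).

F(x) = -3*(-sin(x) + cos(x))*exp(-x)/2 + C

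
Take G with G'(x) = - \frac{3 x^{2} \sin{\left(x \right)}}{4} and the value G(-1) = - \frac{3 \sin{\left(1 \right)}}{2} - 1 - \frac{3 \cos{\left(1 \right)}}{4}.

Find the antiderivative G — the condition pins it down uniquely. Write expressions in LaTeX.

G(x) = \frac{3 x^{2} \cos{\left(x \right)} - 6 x \sin{\left(x \right)} - 6 \cos{\left(x \right)} - 4}{4}

For G(x) to be correct, d/dx[G] must agree with the stated G'(x) identically.
A general antiderivative is \frac{3 x^{2} \cos{\left(x \right)}}{4} - \frac{3 x \sin{\left(x \right)}}{2} - \frac{3 \cos{\left(x \right)}}{2} + C.
The condition gives C = - \frac{3 \sin{\left(1 \right)}}{2} - 1 - \frac{3 \cos{\left(1 \right)}}{4} - (- \frac{3 \sin{\left(1 \right)}}{2} - \frac{3 \cos{\left(1 \right)}}{4}) = -1.
So G(x) = \frac{3 x^{2} \cos{\left(x \right)} - 6 x \sin{\left(x \right)} - 6 \cos{\left(x \right)} - 4}{4}.
Check: d/dx[\frac{3 x^{2} \cos{\left(x \right)} - 6 x \sin{\left(x \right)} - 6 \cos{\left(x \right)} - 4}{4}] = - \frac{3 x^{2} \sin{\left(x \right)}}{4} = G'(x).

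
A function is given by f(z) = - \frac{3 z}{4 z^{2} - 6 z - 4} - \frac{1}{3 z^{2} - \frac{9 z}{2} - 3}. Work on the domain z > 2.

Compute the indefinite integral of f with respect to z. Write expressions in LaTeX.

F(z) = - \frac{11 \log{\left(z - 2 \right)}}{15} - \frac{\log{\left(z + \frac{1}{2} \right)}}{60} + C

Factor the denominator (6 \left(z - 2\right) \left(2 z + 1\right)) and decompose: f = - \frac{1}{30 \left(2 z + 1\right)} - \frac{11}{15 \left(z - 2\right)}; each piece integrates to a log, atan, or power term.
Check: d/dz[- \frac{11 \log{\left(z - 2 \right)}}{15} - \frac{\log{\left(z + \frac{1}{2} \right)}}{60}] = \frac{- 9 z - 4}{12 z^{2} - 18 z - 12}, which equals f(z).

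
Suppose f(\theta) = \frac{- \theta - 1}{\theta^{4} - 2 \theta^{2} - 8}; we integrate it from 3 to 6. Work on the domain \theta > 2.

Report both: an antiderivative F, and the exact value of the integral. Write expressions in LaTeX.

Factor the denominator (\left(\theta - 2\right) \left(\theta + 2\right) \left(\theta^{2} + 2\right)) and decompose: f = \frac{\theta + 1}{6 \left(\theta^{2} + 2\right)} - \frac{1}{24 \left(\theta + 2\right)} - \frac{1}{8 \left(\theta - 2\right)}; each piece integrates to a log, atan, or power term.
F(\theta) = - \frac{\log{\left(\theta - 2 \right)}}{8} - \frac{\log{\left(\theta + 2 \right)}}{24} + \frac{\log{\left(\theta^{2} + 2 \right)}}{12} + \frac{\sqrt{2} \operatorname{atan}{\left(\frac{\sqrt{2} \theta}{2} \right)}}{12} is an antiderivative of f.
Check: d/d\theta[- \frac{\log{\left(\theta - 2 \right)}}{8} - \frac{\log{\left(\theta + 2 \right)}}{24} + \frac{\log{\left(\theta^{2} + 2 \right)}}{12} + \frac{\sqrt{2} \operatorname{atan}{\left(\frac{\sqrt{2} \theta}{2} \right)}}{12}] = \frac{- \theta - 1}{\theta^{4} - 2 \theta^{2} - 8} = f(\theta).
F(6) = - \frac{\log{\left(4 \right)}}{8} - \frac{\log{\left(8 \right)}}{24} + \frac{\sqrt{2} \operatorname{atan}{\left(3 \sqrt{2} \right)}}{12} + \frac{\log{\left(38 \right)}}{12}; F(3) = - \frac{\log{\left(5 \right)}}{24} + \frac{\sqrt{2} \operatorname{atan}{\left(\frac{3 \sqrt{2}}{2} \right)}}{12} + \frac{\log{\left(11 \right)}}{12}.
Integral = F(6) - F(3) = - \frac{\log{\left(11 \right)}}{12} - \frac{\log{\left(4 \right)}}{8} - \frac{\sqrt{2} \operatorname{atan}{\left(\frac{3 \sqrt{2}}{2} \right)}}{12} - \frac{\log{\left(8 \right)}}{24} + \frac{\log{\left(5 \right)}}{24} + \frac{\sqrt{2} \operatorname{atan}{\left(3 \sqrt{2} \right)}}{12} + \frac{\log{\left(38 \right)}}{12}.

Antiderivative: F(\theta) = - \frac{\log{\left(\theta - 2 \right)}}{8} - \frac{\log{\left(\theta + 2 \right)}}{24} + \frac{\log{\left(\theta^{2} + 2 \right)}}{12} + \frac{\sqrt{2} \operatorname{atan}{\left(\frac{\sqrt{2} \theta}{2} \right)}}{12}; value = - \frac{\log{\left(11 \right)}}{12} - \frac{\log{\left(4 \right)}}{8} - \frac{\sqrt{2} \operatorname{atan}{\left(\frac{3 \sqrt{2}}{2} \right)}}{12} - \frac{\log{\left(8 \right)}}{24} + \frac{\log{\left(5 \right)}}{24} + \frac{\sqrt{2} \operatorname{atan}{\left(3 \sqrt{2} \right)}}{12} + \frac{\log{\left(38 \right)}}{12}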